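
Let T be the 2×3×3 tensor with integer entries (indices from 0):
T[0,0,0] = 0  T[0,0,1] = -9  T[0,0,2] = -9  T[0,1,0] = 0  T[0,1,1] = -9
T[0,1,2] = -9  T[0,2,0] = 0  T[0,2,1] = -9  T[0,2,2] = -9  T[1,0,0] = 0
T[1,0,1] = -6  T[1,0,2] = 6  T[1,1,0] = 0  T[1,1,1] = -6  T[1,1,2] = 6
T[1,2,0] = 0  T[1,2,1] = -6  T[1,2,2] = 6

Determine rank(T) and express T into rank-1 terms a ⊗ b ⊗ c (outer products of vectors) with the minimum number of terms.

Lower bound: the mode-1 unfolding of T (rows indexed by i, columns by (j,k) = (0,0), (0,1), (0,2), (1,0), (1,1), (1,2), (2,0), (2,1), (2,2)) is [[0, -9, -9, 0, -9, -9, 0, -9, -9], [0, -6, 6, 0, -6, 6, 0, -6, 6]].
There the 2×2 minor on rows i ∈ {0, 1}, columns (j,k) ∈ {(0,1), (0,2)} is det [[-9, -9], [-6, 6]] = -108 ≠ 0, so this unfolding has rank ≥ 2; CP rank is at least every unfolding rank, so rank(T) ≥ 2. (Flattening ranks never certify an upper bound on CP rank; for that we must actually write T with 2 rank-1 terms.)
Upper bound — finding two terms. Every mode-2 slice of T is a multiple of one matrix: T[:,j,:] = b[j]·M with b = [1, 1, 1] and M = [[0, -9, -9], [0, -6, 6]] (rows indexed by i, columns by k). So it suffices to write M as a sum of two rank-1 matrices.
Splitting M by its rows (i = 0, 1), M = [1, 0][0, -9, -9]ᵀ + [0, 1][0, -6, 6]ᵀ.
Hence T = [1, 0] ⊗ [1, 1, 1] ⊗ [0, -9, -9] + [0, 1] ⊗ [1, 1, 1] ⊗ [0, -6, 6], so rank(T) ≤ 2.
These bounds meet, so rank(T) = 2.

rank(T) = 2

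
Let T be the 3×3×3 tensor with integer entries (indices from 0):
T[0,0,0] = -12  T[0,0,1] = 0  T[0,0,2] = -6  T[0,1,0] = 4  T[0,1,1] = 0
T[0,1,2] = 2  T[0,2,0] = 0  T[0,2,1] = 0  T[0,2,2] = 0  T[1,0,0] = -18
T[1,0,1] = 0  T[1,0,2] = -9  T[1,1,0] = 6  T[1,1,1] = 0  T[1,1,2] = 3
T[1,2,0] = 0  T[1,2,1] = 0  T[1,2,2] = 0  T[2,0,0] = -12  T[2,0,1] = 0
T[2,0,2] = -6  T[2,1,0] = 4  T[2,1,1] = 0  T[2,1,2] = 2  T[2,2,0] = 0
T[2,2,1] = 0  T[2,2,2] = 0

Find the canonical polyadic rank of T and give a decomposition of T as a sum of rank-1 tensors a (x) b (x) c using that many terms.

rank(T) = 1

Lower bound: T ≠ 0 (e.g. T[0,0,0] = -12), so rank(T) ≥ 1.
Upper bound: if T = a (x) b (x) c then every fibre of T is a multiple of the corresponding factor, so read the factors off the fibres through the nonzero entry T[0,0,0] = -12.
The mode-1 fibre T[:,0,0] = [-12, -18, -12] gives a = [2, 3, 2] (primitive direction); the mode-2 fibre T[0,:,0] = [-12, 4, 0] gives b = [3, -1, 0]; then c[k] = T[0,0,k] / (a[0]·b[0]) = [-12, 0, -6] / 6 = [-2, 0, -1].
Expanding [2, 3, 2] (x) [3, -1, 0] (x) [-2, 0, -1] reproduces all 27 entries of T, so T = [2, 3, 2] (x) [3, -1, 0] (x) [-2, 0, -1] and rank(T) ≤ 1.
These bounds meet, so rank(T) = 1.
Check entry T[0,0,0] = -12: (2)·(3)·(-2) = -12.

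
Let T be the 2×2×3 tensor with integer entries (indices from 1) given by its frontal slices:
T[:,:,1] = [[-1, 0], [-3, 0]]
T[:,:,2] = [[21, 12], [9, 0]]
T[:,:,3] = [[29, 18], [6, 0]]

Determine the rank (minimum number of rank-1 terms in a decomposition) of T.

2

Lower bound: in the mode-3 unfolding of T (rows indexed by k, columns by (i,j)) the 2×2 minor on rows k ∈ {1, 2}, columns (i,j) ∈ {(1,1), (1,2)} is det [[-1, 0], [21, 12]] = -12 ≠ 0, so that unfolding has rank ≥ 2 and hence rank(T) ≥ 2 (CP rank is at least every unfolding rank, though it can be larger).
Upper bound: with S_k = T[:,:,k], the two rank-1 terms a₁b₁ᵀ, a₂b₂ᵀ are the rank-1 members of the pencil x·S₁ + y·S₂.
det(x·S₁ + y·S₂) is 36·xy − 108·y² = 36·(x − 3·y)(y), vanishing at (x:y) = (3:1) and (1:0).
M₁ = 3·S₁ + S₂ = [[18, 12], [0, 0]] = 6·(1, 0)(3, 2)ᵀ and M₂ = S₁ = [[-1, 0], [-3, 0]] = −(1, 3)(1, 0)ᵀ, so take a₁ = (1, 0), b₁ = (3, 2), a₂ = (1, 3), b₂ = (1, 0).
Each slice is an integer combination of E₁ = a₁b₁ᵀ and E₂ = a₂b₂ᵀ: S₁ = −E₂, S₂ = 6·E₁ + 3·E₂, S₃ = 9·E₁ + 2·E₂; reading off coefficients, c₁ = (0, 6, 9) and c₂ = (-1, 3, 2).
Hence T = (1, 0) ∘ (3, 2) ∘ (0, 6, 9) + (1, 3) ∘ (1, 0) ∘ (-1, 3, 2), so rank(T) ≤ 2.
These bounds meet, so rank(T) = 2.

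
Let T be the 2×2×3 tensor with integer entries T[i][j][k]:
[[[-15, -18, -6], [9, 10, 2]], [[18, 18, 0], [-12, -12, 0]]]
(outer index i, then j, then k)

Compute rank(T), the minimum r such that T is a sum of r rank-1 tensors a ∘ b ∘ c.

Lower bound: the mode-1 unfolding of T (rows indexed by i, columns by (j,k) = (0,0), (0,1), (0,2), (1,0), (1,1), (1,2)) is [[-15, -18, -6, 9, 10, 2], [18, 18, 0, -12, -12, 0]].
There the 2×2 minor on rows i ∈ {0, 1}, columns (j,k) ∈ {(0,0), (0,1)} is det [[-15, -18], [18, 18]] = 54 ≠ 0, so this unfolding has rank ≥ 2; CP rank is at least every unfolding rank, so rank(T) ≥ 2. (This is only a lower bound: in general the CP rank may exceed every unfolding rank, so we still need to exhibit 2 rank-1 terms summing to T.)
Upper bound — finding two terms. Write S_k = T[:,:,k] for the frontal slices: S₀ = [[-15, 9], [18, -12]], S₁ = [[-18, 10], [18, -12]], S₂ = [[-6, 2], [0, 0]].
If T = a₁ ∘ b₁ ∘ c₁ + a₂ ∘ b₂ ∘ c₂ then each S_k = c₁[k]·a₁b₁ᵀ + c₂[k]·a₂b₂ᵀ. S₀ and S₁ are linearly independent, so a₁b₁ᵀ and a₂b₂ᵀ must span the same plane of matrices: they are the rank-1 matrices of the form x·S₀ + y·S₁.
det(x·S₀ + y·S₁) is 18·x² + 54·xy + 36·y² = 18·(x + 2·y)(x + y), vanishing at (x:y) = (2:-1) and (1:-1).
M₁ = 2·S₀ − S₁ = [[-12, 8], [18, -12]] = (-2)·[2, -3][3, -2]ᵀ and M₂ = S₀ − S₁ = [[3, -1], [0, 0]] = [1, 0][3, -1]ᵀ, so take a₁ = [2, -3], b₁ = [3, -2], a₂ = [1, 0], b₂ = [3, -1].
Each slice is an integer combination of E₁ = a₁b₁ᵀ and E₂ = a₂b₂ᵀ: S₀ = −2·E₁ − E₂, S₁ = −2·E₁ − 2·E₂, S₂ = −2·E₂; reading off coefficients, c₁ = [-2, -2, 0] and c₂ = [-1, -2, -2].
Hence T = [2, -3] ∘ [3, -2] ∘ [-2, -2, 0] + [1, 0] ∘ [3, -1] ∘ [-1, -2, -2], so rank(T) ≤ 2.
These bounds meet, so rank(T) = 2.

2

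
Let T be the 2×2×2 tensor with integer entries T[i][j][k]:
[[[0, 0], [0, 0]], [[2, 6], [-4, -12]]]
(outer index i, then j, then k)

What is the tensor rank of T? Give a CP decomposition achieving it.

rank(T) = 1

Lower bound: T ≠ 0 (e.g. T[1,0,0] = 2), so rank(T) ≥ 1.
Upper bound: if T = a ⊗ b ⊗ c then every fibre of T is a multiple of the corresponding factor, so read the factors off the fibres through the nonzero entry T[1,0,0] = 2.
The mode-1 fibre T[:,0,0] = [0, 2] gives a = [0, 1] (primitive direction); the mode-2 fibre T[1,:,0] = [2, -4] gives b = [1, -2]; then c[k] = T[1,0,k] / (a[1]·b[0]) = [2, 6] / 1 = [2, 6].
Expanding [0, 1] ⊗ [1, -2] ⊗ [2, 6] reproduces all 8 entries of T, so T = [0, 1] ⊗ [1, -2] ⊗ [2, 6] and rank(T) ≤ 1.
These bounds meet, so rank(T) = 1.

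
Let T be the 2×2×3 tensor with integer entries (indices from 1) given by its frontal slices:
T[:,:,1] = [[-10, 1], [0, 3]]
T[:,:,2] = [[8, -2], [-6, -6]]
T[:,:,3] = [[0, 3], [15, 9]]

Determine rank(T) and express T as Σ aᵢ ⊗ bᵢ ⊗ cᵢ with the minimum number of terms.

rank(T) = 2

Lower bound: the mode-2 unfolding of T (rows indexed by j, columns by (i,k) = (1,1), (1,2), (1,3), (2,1), (2,2), (2,3)) is [[-10, 8, 0, 0, -6, 15], [1, -2, 3, 3, -6, 9]].
There the 2×2 minor on rows j ∈ {1, 2}, columns (i,k) ∈ {(1,1), (1,2)} is det [[-10, 8], [1, -2]] = 12 ≠ 0, so this unfolding has rank ≥ 2; CP rank is at least every unfolding rank, so rank(T) ≥ 2. (Flattening ranks never certify an upper bound on CP rank; for that we must actually write T with 2 rank-1 terms.)
Upper bound — finding two terms. Write S_k = T[:,:,k] for the frontal slices: S₁ = [[-10, 1], [0, 3]], S₂ = [[8, -2], [-6, -6]], S₃ = [[0, 3], [15, 9]].
If T = a₁ ⊗ b₁ ⊗ c₁ + a₂ ⊗ b₂ ⊗ c₂ then each S_k = c₁[k]·a₁b₁ᵀ + c₂[k]·a₂b₂ᵀ. S₁ and S₂ are linearly independent, so a₁b₁ᵀ and a₂b₂ᵀ must span the same plane of matrices: they are the rank-1 matrices of the form x·S₁ + y·S₂.
det(x·S₁ + y·S₂) is −30·x² + 90·xy − 60·y² = (-30)·(x − 2·y)(x − y), vanishing at (x:y) = (2:1) and (1:1).
M₁ = 2·S₁ + S₂ = [[-12, 0], [-6, 0]] = (-6)·(2, 1)(1, 0)ᵀ and M₂ = S₁ + S₂ = [[-2, -1], [-6, -3]] = −(1, 3)(2, 1)ᵀ, so take a₁ = (2, 1), b₁ = (1, 0), a₂ = (1, 3), b₂ = (2, 1).
Each slice is an integer combination of E₁ = a₁b₁ᵀ and E₂ = a₂b₂ᵀ: S₁ = −6·E₁ + E₂, S₂ = 6·E₁ − 2·E₂, S₃ = −3·E₁ + 3·E₂; reading off coefficients, c₁ = (-6, 6, -3) and c₂ = (1, -2, 3).
Hence T = (2, 1) ⊗ (1, 0) ⊗ (-6, 6, -3) + (1, 3) ⊗ (2, 1) ⊗ (1, -2, 3), so rank(T) ≤ 2.
These bounds meet, so rank(T) = 2.
Check entry T[1,1,1] = -10: (2)·(1)·(-6) + (1)·(2)·(1) = -10.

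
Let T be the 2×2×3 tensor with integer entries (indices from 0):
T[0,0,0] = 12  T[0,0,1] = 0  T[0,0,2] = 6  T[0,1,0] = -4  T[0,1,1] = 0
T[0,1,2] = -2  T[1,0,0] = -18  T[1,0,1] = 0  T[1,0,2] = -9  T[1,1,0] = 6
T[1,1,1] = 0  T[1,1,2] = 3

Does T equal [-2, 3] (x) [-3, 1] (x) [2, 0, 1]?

Yes

Reconstruct entrywise from the claimed factors. For example, T[0,0,1] = 0 and Σₗ aₗ[0]bₗ[0]cₗ[1] = (-2)·(-3)·(0) = 0; checking all 12 entries, every one matches. The claim holds.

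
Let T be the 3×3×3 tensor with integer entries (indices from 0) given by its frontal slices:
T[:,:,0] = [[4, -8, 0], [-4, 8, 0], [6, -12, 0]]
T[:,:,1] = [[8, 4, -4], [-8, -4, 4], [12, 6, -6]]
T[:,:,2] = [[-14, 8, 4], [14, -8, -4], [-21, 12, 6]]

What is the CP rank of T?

Lower bound: the mode-2 unfolding of T (rows indexed by j, columns by (i,k) = (0,0), (0,1), (0,2), (1,0), (1,1), (1,2), (2,0), (2,1), (2,2)) is [[4, 8, -14, -4, -8, 14, 6, 12, -21], [-8, 4, 8, 8, -4, -8, -12, 6, 12], [0, -4, 4, 0, 4, -4, 0, -6, 6]].
There the 2×2 minor on rows j ∈ {0, 1}, columns (i,k) ∈ {(0,0), (0,1)} is det [[4, 8], [-8, 4]] = 80 ≠ 0, so this unfolding has rank ≥ 2; CP rank is at least every unfolding rank, so rank(T) ≥ 2. (This is only a lower bound: in general the CP rank may exceed every unfolding rank, so we still need to exhibit 2 rank-1 terms summing to T.)
Upper bound — finding two terms. Every mode-1 slice of T is a multiple of one matrix: T[i,:,:] = a[i]·M with a = [2, -2, 3] and M = [[2, 4, -7], [-4, 2, 4], [0, -2, 2]] (rows indexed by j, columns by k). So it suffices to write M as a sum of two rank-1 matrices.
The rows of M satisfy (row 1) = −2·(row 0) − 5·(row 2), so splitting by rows, M = [1, -2, 0][2, 4, -7]ᵀ + [0, -5, 1][0, -2, 2]ᵀ.
Hence T = [2, -2, 3] ⊗ [1, -2, 0] ⊗ [2, 4, -7] + [2, -2, 3] ⊗ [0, -5, 1] ⊗ [0, -2, 2], so rank(T) ≤ 2.
These bounds meet, so rank(T) = 2.
Check entry T[2,0,2] = -21: (3)·(1)·(-7) + (3)·(0)·(2) = -21.

2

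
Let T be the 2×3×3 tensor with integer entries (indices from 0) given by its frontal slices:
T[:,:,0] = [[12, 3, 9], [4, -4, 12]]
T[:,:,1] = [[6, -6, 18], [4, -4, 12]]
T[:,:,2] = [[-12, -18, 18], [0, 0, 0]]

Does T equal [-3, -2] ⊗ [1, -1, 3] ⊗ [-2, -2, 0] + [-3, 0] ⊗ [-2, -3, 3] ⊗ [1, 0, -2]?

Reconstruct entrywise from the claimed factors. For example, T[1,0,1] = 4 and Σₗ aₗ[1]bₗ[0]cₗ[1] = (-2)·(1)·(-2) + (0)·(-2)·(0) = 4; checking all 18 entries, every one matches. The claim holds.

Yes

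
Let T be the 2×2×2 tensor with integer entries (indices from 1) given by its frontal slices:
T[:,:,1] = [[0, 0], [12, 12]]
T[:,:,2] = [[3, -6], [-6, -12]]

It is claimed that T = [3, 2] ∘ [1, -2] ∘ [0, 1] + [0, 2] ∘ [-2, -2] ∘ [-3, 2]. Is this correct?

Reconstruct entrywise from the claimed factors. For example, T[1,1,2] = 3 and Σₗ aₗ[1]bₗ[1]cₗ[2] = (3)·(1)·(1) + (0)·(-2)·(2) = 3; checking all 8 entries, every one matches. The claim holds.

Yes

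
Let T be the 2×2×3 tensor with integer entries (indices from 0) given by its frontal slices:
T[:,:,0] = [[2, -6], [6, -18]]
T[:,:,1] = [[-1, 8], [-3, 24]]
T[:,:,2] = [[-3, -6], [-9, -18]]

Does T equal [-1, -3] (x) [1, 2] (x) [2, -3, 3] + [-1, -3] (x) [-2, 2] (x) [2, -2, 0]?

No

Reconstruct entry (0,1,0) from the claimed factors: Σₗ aₗ[0]bₗ[1]cₗ[0] = (-1)·(2)·(2) + (-1)·(2)·(2) = -8, but T[0,1,0] = -6. The claim is false.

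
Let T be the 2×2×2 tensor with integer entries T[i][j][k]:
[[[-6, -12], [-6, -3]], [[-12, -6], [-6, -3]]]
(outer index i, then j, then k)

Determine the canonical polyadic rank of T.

2

Lower bound: the mode-2 unfolding of T (rows indexed by j, columns by (i,k) = (0,0), (0,1), (1,0), (1,1)) is [[-6, -12, -12, -6], [-6, -3, -6, -3]].
There the 2×2 minor on rows j ∈ {0, 1}, columns (i,k) ∈ {(0,0), (0,1)} is det [[-6, -12], [-6, -3]] = -54 ≠ 0, so this unfolding has rank ≥ 2; CP rank is at least every unfolding rank, so rank(T) ≥ 2. (Unfolding ranks only ever bound the CP rank from below — rank(T) can be strictly larger than all of them — so the matching upper bound has to come from an explicit 2-term decomposition.)
Upper bound — finding two terms. Write S_k = T[:,:,k] for the frontal slices: S₀ = [[-6, -6], [-12, -6]], S₁ = [[-12, -3], [-6, -3]].
If T = a₁ ⊗ b₁ ⊗ c₁ + a₂ ⊗ b₂ ⊗ c₂ then each S_k = c₁[k]·a₁b₁ᵀ + c₂[k]·a₂b₂ᵀ. S₀ and S₁ are linearly independent, so a₁b₁ᵀ and a₂b₂ᵀ must span the same plane of matrices: they are the rank-1 matrices of the form x·S₀ + y·S₁.
det(x·S₀ + y·S₁) is −36·x² + 18·xy + 18·y² = (-18)·(x − y)(2·x + y), vanishing at (x:y) = (1:1) and (1:-2).
M₁ = S₀ + S₁ = [[-18, -9], [-18, -9]] = (-9)·[1, 1][2, 1]ᵀ and M₂ = S₀ − 2·S₁ = [[18, 0], [0, 0]] = 18·[1, 0][1, 0]ᵀ, so take a₁ = [1, 1], b₁ = [2, 1], a₂ = [1, 0], b₂ = [1, 0].
Each slice is an integer combination of E₁ = a₁b₁ᵀ and E₂ = a₂b₂ᵀ: S₀ = −6·E₁ + 6·E₂, S₁ = −3·E₁ − 6·E₂; reading off coefficients, c₁ = [-6, -3] and c₂ = [6, -6].
Hence T = [1, 1] ⊗ [2, 1] ⊗ [-6, -3] + [1, 0] ⊗ [1, 0] ⊗ [6, -6], so rank(T) ≤ 2.
These bounds meet, so rank(T) = 2.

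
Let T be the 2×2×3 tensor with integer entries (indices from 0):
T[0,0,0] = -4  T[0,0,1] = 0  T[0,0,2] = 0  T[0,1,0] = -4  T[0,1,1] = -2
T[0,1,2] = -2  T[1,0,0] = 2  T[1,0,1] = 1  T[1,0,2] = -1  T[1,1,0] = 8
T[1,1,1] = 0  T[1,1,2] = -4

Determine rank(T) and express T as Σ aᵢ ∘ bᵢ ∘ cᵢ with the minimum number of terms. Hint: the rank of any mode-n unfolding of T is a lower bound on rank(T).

rank(T) = 3

Lower bound: the mode-3 unfolding of T (rows indexed by k, columns by (i,j) = (0,0), (0,1), (1,0), (1,1)) is [[-4, -4, 2, 8], [0, -2, 1, 0], [0, -2, -1, -4]].
There the 3×3 minor on rows k ∈ {0, 1, 2}, columns (i,j) ∈ {(0,0), (0,1), (1,0)} is det [[-4, -4, 2], [0, -2, 1], [0, -2, -1]] = -16 ≠ 0, so this unfolding has rank ≥ 3; CP rank is at least every unfolding rank, so rank(T) ≥ 3. (Flattening ranks never certify an upper bound on CP rank; for that we must actually write T with 3 rank-1 terms.)
Upper bound: T is a sum of 3 rank-1 terms, T = [0, 1] ∘ [1, 2] ∘ [0, -2, -4] + [1, -2] ∘ [1, 2] ∘ [-2, -1, -1] + [1, 1] ∘ [1, 0] ∘ [-2, 1, 1] (one valid choice — decompositions are not unique — normalised so each a, b is primitive with positive first nonzero entry; check it by expanding all entries), so rank(T) ≤ 3.
These bounds meet, so rank(T) = 3.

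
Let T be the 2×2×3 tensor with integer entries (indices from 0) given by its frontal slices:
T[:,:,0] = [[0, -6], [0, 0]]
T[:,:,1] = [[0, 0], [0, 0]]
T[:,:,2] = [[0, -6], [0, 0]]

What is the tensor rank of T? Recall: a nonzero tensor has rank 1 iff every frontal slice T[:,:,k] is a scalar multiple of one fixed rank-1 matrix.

Lower bound: T ≠ 0 (e.g. T[0,1,0] = -6), so rank(T) ≥ 1.
Upper bound: if T = a ⊗ b ⊗ c then every fibre of T is a multiple of the corresponding factor, so read the factors off the fibres through the nonzero entry T[0,1,0] = -6.
The mode-1 fibre T[:,1,0] = [-6, 0] gives a = (1, 0) (primitive direction); the mode-2 fibre T[0,:,0] = [0, -6] gives b = (0, 1); then c[k] = T[0,1,k] / (a[0]·b[1]) = [-6, 0, -6] / 1 = (-6, 0, -6).
Expanding (1, 0) ⊗ (0, 1) ⊗ (-6, 0, -6) reproduces all 12 entries of T, so T = (1, 0) ⊗ (0, 1) ⊗ (-6, 0, -6) and rank(T) ≤ 1.
These bounds meet, so rank(T) = 1.
Check entry T[1,0,1] = 0: (0)·(0)·(0) = 0.

1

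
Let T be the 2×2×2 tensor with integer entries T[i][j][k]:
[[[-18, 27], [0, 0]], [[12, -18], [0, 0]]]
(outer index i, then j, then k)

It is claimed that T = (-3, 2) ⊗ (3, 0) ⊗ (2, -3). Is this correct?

Reconstruct entrywise from the claimed factors. For example, T[1,0,0] = 12 and Σₗ aₗ[1]bₗ[0]cₗ[0] = (2)·(3)·(2) = 12; checking all 8 entries, every one matches. The claim holds.

Yes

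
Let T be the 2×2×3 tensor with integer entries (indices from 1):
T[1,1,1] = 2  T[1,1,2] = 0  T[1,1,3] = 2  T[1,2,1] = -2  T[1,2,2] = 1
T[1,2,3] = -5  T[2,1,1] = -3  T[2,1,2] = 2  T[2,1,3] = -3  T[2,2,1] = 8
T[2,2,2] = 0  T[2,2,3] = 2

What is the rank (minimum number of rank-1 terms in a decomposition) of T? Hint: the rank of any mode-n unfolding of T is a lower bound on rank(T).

Lower bound: the mode-3 unfolding of T (rows indexed by k, columns by (i,j) = (1,1), (1,2), (2,1), (2,2)) is [[2, -2, -3, 8], [0, 1, 2, 0], [2, -5, -3, 2]].
There the 3×3 minor on rows k ∈ {1, 2, 3}, columns (i,j) ∈ {(1,1), (1,2), (2,1)} is det [[2, -2, -3], [0, 1, 2], [2, -5, -3]] = 12 ≠ 0, so this unfolding has rank ≥ 3; CP rank is at least every unfolding rank, so rank(T) ≥ 3. (Flattening ranks never certify an upper bound on CP rank; for that we must actually write T with 3 rank-1 terms.)
Upper bound: T is a sum of 3 rank-1 terms, T = [0, 1] ⊗ [1, -1] ⊗ [-2, 2, -2] + [1, 2] ⊗ [0, 1] ⊗ [2, 1, -1] + [2, -1] ⊗ [1, -2] ⊗ [1, 0, 1] (written with every a and b primitive with positive leading entry and the scale carried by c; CP decompositions are not unique, and this one is verified by expanding entrywise), so rank(T) ≤ 3.
These bounds meet, so rank(T) = 3.

3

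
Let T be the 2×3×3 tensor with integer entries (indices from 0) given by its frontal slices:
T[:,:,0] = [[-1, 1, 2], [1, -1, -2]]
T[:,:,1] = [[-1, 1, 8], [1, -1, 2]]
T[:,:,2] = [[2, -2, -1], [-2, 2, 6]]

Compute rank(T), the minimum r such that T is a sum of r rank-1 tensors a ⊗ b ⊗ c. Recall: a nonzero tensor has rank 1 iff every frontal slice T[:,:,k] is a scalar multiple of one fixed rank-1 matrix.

2

Lower bound: in the mode-3 unfolding of T (rows indexed by k, columns by (i,j)) the 2×2 minor on rows k ∈ {0, 1}, columns (i,j) ∈ {(0,0), (0,2)} is det [[-1, 2], [-1, 8]] = -6 ≠ 0, so that unfolding has rank ≥ 2 and hence rank(T) ≥ 2 (CP rank is at least every unfolding rank, though it can be larger).
Upper bound: with S_k = T[:,:,k], the two rank-1 terms a₁b₁ᵀ, a₂b₂ᵀ are the rank-1 members of the pencil x·S₀ + y·S₁.
The 2×2 minor of x·S₀ + y·S₁ on rows {0,1}, columns {0,2} is −10·xy − 10·y² = (-10)·(y)(x + y), vanishing at (x:y) = (1:0) and (1:-1).
M₁ = S₀ = [[-1, 1, 2], [1, -1, -2]] = −[1, -1][1, -1, -2]ᵀ and M₂ = S₀ − S₁ = [[0, 0, -6], [0, 0, -4]] = (-2)·[3, 2][0, 0, 1]ᵀ, so take a₁ = [1, -1], b₁ = [1, -1, -2], a₂ = [3, 2], b₂ = [0, 0, 1].
Each slice is an integer combination of E₁ = a₁b₁ᵀ and E₂ = a₂b₂ᵀ: S₀ = −E₁, S₁ = −E₁ + 2·E₂, S₂ = 2·E₁ + E₂; reading off coefficients, c₁ = [-1, -1, 2] and c₂ = [0, 2, 1].
Hence T = [1, -1] ⊗ [1, -1, -2] ⊗ [-1, -1, 2] + [3, 2] ⊗ [0, 0, 1] ⊗ [0, 2, 1], so rank(T) ≤ 2.
These bounds meet, so rank(T) = 2.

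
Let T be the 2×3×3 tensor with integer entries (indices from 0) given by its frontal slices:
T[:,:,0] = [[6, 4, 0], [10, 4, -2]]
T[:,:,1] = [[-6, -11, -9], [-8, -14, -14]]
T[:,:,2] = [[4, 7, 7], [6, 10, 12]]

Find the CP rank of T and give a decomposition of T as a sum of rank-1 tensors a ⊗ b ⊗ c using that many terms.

Lower bound: in the mode-3 unfolding of T (rows indexed by k, columns by (i,j)) the 3×3 minor on rows k ∈ {0, 1, 2}, columns (i,j) ∈ {(0,0), (0,1), (0,2)} is det [[6, 4, 0], [-6, -11, -9], [4, 7, 7]] = -60 ≠ 0, so that unfolding has rank ≥ 3 and hence rank(T) ≥ 3 (CP rank is at least every unfolding rank, though it can be larger).
Upper bound: T is a sum of 3 rank-1 terms, T = [1, 1] ⊗ [1, 2, 1] ⊗ [2, -4, 2] + [1, 2] ⊗ [0, 1, 2] ⊗ [-2, -2, 2] + [1, 2] ⊗ [2, 1, 1] ⊗ [2, -1, 1] (written with every a and b primitive with positive leading entry and the scale carried by c; CP decompositions are not unique, and this one is verified by expanding entrywise), so rank(T) ≤ 3.
These bounds meet, so rank(T) = 3.

rank(T) = 3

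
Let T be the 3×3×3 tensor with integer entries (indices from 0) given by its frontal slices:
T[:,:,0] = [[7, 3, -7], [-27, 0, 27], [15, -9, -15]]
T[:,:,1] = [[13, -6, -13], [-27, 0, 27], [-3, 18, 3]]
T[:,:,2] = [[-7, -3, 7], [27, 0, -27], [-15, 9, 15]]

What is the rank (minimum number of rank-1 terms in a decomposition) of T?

2

Lower bound: the mode-2 unfolding of T (rows indexed by j, columns by (i,k) = (0,0), (0,1), (0,2), (1,0), (1,1), (1,2), (2,0), (2,1), (2,2)) is [[7, 13, -7, -27, -27, 27, 15, -3, -15], [3, -6, -3, 0, 0, 0, -9, 18, 9], [-7, -13, 7, 27, 27, -27, -15, 3, 15]].
There the 2×2 minor on rows j ∈ {0, 1}, columns (i,k) ∈ {(0,0), (0,1)} is det [[7, 13], [3, -6]] = -81 ≠ 0, so this unfolding has rank ≥ 2; CP rank is at least every unfolding rank, so rank(T) ≥ 2. (This is only a lower bound: in general the CP rank may exceed every unfolding rank, so we still need to exhibit 2 rank-1 terms summing to T.)
Upper bound — finding two terms. Write S_k = T[:,:,k] for the frontal slices: S₀ = [[7, 3, -7], [-27, 0, 27], [15, -9, -15]], S₁ = [[13, -6, -13], [-27, 0, 27], [-3, 18, 3]], S₂ = [[-7, -3, 7], [27, 0, -27], [-15, 9, 15]].
If T = a₁ (x) b₁ (x) c₁ + a₂ (x) b₂ (x) c₂ then each S_k = c₁[k]·a₁b₁ᵀ + c₂[k]·a₂b₂ᵀ. S₀ and S₁ are linearly independent, so a₁b₁ᵀ and a₂b₂ᵀ must span the same plane of matrices: they are the rank-1 matrices of the form x·S₀ + y·S₁.
The 2×2 minor of x·S₀ + y·S₁ on rows {0,1}, columns {0,1} is 81·x² − 81·xy − 162·y² = 81·(x − 2·y)(x + y), vanishing at (x:y) = (2:1) and (1:-1).
M₁ = 2·S₀ + S₁ = [[27, 0, -27], [-81, 0, 81], [27, 0, -27]] = 27·(1, -3, 1)(1, 0, -1)ᵀ and M₂ = S₀ − S₁ = [[-6, 9, 6], [0, 0, 0], [18, -27, -18]] = (-3)·(1, 0, -3)(2, -3, -2)ᵀ, so take a₁ = (1, -3, 1), b₁ = (1, 0, -1), a₂ = (1, 0, -3), b₂ = (2, -3, -2).
Each slice is an integer combination of E₁ = a₁b₁ᵀ and E₂ = a₂b₂ᵀ: S₀ = 9·E₁ − E₂, S₁ = 9·E₁ + 2·E₂, S₂ = −9·E₁ + E₂; reading off coefficients, c₁ = (9, 9, -9) and c₂ = (-1, 2, 1).
Hence T = (1, -3, 1) (x) (1, 0, -1) (x) (9, 9, -9) + (1, 0, -3) (x) (2, -3, -2) (x) (-1, 2, 1), so rank(T) ≤ 2.
These bounds meet, so rank(T) = 2.
Check entry T[2,2,0] = -15: (1)·(-1)·(9) + (-3)·(-2)·(-1) = -15.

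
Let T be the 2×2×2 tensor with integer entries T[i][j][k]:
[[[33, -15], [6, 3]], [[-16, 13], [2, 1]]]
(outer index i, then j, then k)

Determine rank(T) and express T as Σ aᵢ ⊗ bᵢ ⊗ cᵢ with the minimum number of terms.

Lower bound: the mode-1 unfolding of T (rows indexed by i, columns by (j,k) = (0,0), (0,1), (1,0), (1,1)) is [[33, -15, 6, 3], [-16, 13, 2, 1]].
There the 2×2 minor on rows i ∈ {0, 1}, columns (j,k) ∈ {(0,0), (0,1)} is det [[33, -15], [-16, 13]] = 189 ≠ 0, so this unfolding has rank ≥ 2; CP rank is at least every unfolding rank, so rank(T) ≥ 2. (Flattening ranks never certify an upper bound on CP rank; for that we must actually write T with 2 rank-1 terms.)
Upper bound — finding two terms. Write S_k = T[:,:,k] for the frontal slices: S₀ = [[33, 6], [-16, 2]], S₁ = [[-15, 3], [13, 1]].
If T = a₁ ⊗ b₁ ⊗ c₁ + a₂ ⊗ b₂ ⊗ c₂ then each S_k = c₁[k]·a₁b₁ᵀ + c₂[k]·a₂b₂ᵀ. S₀ and S₁ are linearly independent, so a₁b₁ᵀ and a₂b₂ᵀ must span the same plane of matrices: they are the rank-1 matrices of the form x·S₀ + y·S₁.
det(x·S₀ + y·S₁) is 162·x² − 27·xy − 54·y² = 27·(3·x − 2·y)(2·x + y), vanishing at (x:y) = (2:3) and (1:-2).
M₁ = 2·S₀ + 3·S₁ = [[21, 21], [7, 7]] = 7·(3, 1)(1, 1)ᵀ and M₂ = S₀ − 2·S₁ = [[63, 0], [-42, 0]] = 21·(3, -2)(1, 0)ᵀ, so take a₁ = (3, 1), b₁ = (1, 1), a₂ = (3, -2), b₂ = (1, 0).
Each slice is an integer combination of E₁ = a₁b₁ᵀ and E₂ = a₂b₂ᵀ: S₀ = 2·E₁ + 9·E₂, S₁ = E₁ − 6·E₂; reading off coefficients, c₁ = (2, 1) and c₂ = (9, -6).
Hence T = (3, 1) ⊗ (1, 1) ⊗ (2, 1) + (3, -2) ⊗ (1, 0) ⊗ (9, -6), so rank(T) ≤ 2.
These bounds meet, so rank(T) = 2.

rank(T) = 2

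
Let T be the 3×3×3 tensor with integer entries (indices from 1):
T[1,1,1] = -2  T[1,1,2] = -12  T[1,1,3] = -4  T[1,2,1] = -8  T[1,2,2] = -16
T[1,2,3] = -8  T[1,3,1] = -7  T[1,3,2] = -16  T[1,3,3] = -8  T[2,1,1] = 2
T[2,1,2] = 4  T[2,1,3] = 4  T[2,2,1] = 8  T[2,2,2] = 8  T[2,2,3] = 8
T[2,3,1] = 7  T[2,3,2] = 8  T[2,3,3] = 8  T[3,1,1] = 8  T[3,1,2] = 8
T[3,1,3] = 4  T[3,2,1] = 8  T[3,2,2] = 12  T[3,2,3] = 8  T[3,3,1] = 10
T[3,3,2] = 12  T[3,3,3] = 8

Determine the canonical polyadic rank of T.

3

Lower bound: the mode-3 unfolding of T (rows indexed by k, columns by (i,j) = (1,1), (1,2), (1,3), (2,1), (2,2), (2,3), (3,1), (3,2), (3,3)) is [[-2, -8, -7, 2, 8, 7, 8, 8, 10], [-12, -16, -16, 4, 8, 8, 8, 12, 12], [-4, -8, -8, 4, 8, 8, 4, 8, 8]].
There the 3×3 minor on rows k ∈ {1, 2, 3}, columns (i,j) ∈ {(1,1), (1,2), (1,3)} is det [[-2, -8, -7], [-12, -16, -16], [-4, -8, -8]] = 32 ≠ 0, so this unfolding has rank ≥ 3; CP rank is at least every unfolding rank, so rank(T) ≥ 3. (Flattening ranks never certify an upper bound on CP rank; for that we must actually write T with 3 rank-1 terms.)
Upper bound: T is a sum of 3 rank-1 terms, T = [1, -1, -1] (x) [1, 2, 2] (x) [-4, -4, -4] + [1, -1, 2] (x) [2, 0, 1] (x) [1, 0, 0] + [2, 0, -1] (x) [1, 1, 1] (x) [0, -4, 0] (written with every a and b primitive with positive leading entry and the scale carried by c; CP decompositions are not unique, and this one is verified by expanding entrywise), so rank(T) ≤ 3.
These bounds meet, so rank(T) = 3.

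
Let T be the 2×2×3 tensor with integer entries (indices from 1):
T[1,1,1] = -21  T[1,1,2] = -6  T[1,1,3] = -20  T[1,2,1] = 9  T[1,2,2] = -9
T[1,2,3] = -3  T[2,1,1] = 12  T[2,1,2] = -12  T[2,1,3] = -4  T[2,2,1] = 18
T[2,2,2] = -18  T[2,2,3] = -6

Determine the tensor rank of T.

Lower bound: in the mode-2 unfolding of T (rows indexed by j, columns by (i,k)) the 2×2 minor on rows j ∈ {1, 2}, columns (i,k) ∈ {(1,1), (1,2)} is det [[-21, -6], [9, -9]] = 243 ≠ 0, so that unfolding has rank ≥ 2 and hence rank(T) ≥ 2 (CP rank is at least every unfolding rank, though it can be larger).
Upper bound: with S_k = T[:,:,k], the two rank-1 terms a₁b₁ᵀ, a₂b₂ᵀ are the rank-1 members of the pencil x·S₁ + y·S₂.
det(x·S₁ + y·S₂) is −486·x² + 486·xy = (-486)·(x − y)(x), vanishing at (x:y) = (1:1) and (0:1).
M₁ = S₁ + S₂ = [[-27, 0], [0, 0]] = (-27)·[1, 0][1, 0]ᵀ and M₂ = S₂ = [[-6, -9], [-12, -18]] = (-3)·[1, 2][2, 3]ᵀ, so take a₁ = [1, 0], b₁ = [1, 0], a₂ = [1, 2], b₂ = [2, 3].
Each slice is an integer combination of E₁ = a₁b₁ᵀ and E₂ = a₂b₂ᵀ: S₁ = −27·E₁ + 3·E₂, S₂ = −3·E₂, S₃ = −18·E₁ − E₂; reading off coefficients, c₁ = [-27, 0, -18] and c₂ = [3, -3, -1].
Hence T = [1, 0] ⊗ [1, 0] ⊗ [-27, 0, -18] + [1, 2] ⊗ [2, 3] ⊗ [3, -3, -1], so rank(T) ≤ 2.
These bounds meet, so rank(T) = 2.

2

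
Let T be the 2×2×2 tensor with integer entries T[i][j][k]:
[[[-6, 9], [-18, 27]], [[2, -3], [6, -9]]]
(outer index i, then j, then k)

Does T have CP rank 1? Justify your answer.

Yes

The mode-1 fibre T[:,0,0] = [-6, 2] gives a = [3, -1] (primitive direction); the mode-2 fibre T[0,:,0] = [-6, -18] gives b = [1, 3]; then c[k] = T[0,0,k] / (a[0]·b[0]) = [-6, 9] / 3 = [-2, 3].
Expanding [3, -1] ∘ [1, 3] ∘ [-2, 3] reproduces all 8 entries of T, so T = [3, -1] ∘ [1, 3] ∘ [-2, 3] and rank(T) ≤ 1.
Equivalently every frontal slice T[:,:,k] is c[k] times the rank-1 matrix [3, -1] ∘ [1, 3]. So T has rank 1 (it is nonzero).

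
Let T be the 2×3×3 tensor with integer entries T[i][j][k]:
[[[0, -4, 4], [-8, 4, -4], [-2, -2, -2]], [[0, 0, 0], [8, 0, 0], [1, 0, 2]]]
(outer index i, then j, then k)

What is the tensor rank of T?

3

Lower bound: in the mode-3 unfolding of T (rows indexed by k, columns by (i,j)) the 3×3 minor on rows k ∈ {0, 1, 2}, columns (i,j) ∈ {(0,0), (0,1), (0,2)} is det [[0, -8, -2], [-4, 4, -2], [4, -4, -2]] = 128 ≠ 0, so that unfolding has rank ≥ 3 and hence rank(T) ≥ 3 (CP rank is at least every unfolding rank, though it can be larger).
Upper bound: T is a sum of 3 rank-1 terms, T = (1, -1) (x) (0, 1, 0) (x) (-8, 0, 0) + (1, 0) (x) (2, -2, 1) (x) (0, -2, 2) + (2, -1) (x) (0, 0, 1) (x) (-1, 0, -2) (written with every a and b primitive with positive leading entry and the scale carried by c; CP decompositions are not unique, and this one is verified by expanding entrywise), so rank(T) ≤ 3.
These bounds meet, so rank(T) = 3.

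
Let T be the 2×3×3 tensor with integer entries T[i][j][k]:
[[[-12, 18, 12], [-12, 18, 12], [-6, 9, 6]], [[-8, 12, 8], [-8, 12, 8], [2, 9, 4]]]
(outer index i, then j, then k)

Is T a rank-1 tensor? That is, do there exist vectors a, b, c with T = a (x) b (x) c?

The mode-1 unfolding of T (rows indexed by i, columns by (j,k) = (0,0), (0,1), (0,2), (1,0), (1,1), (1,2), (2,0), (2,1), (2,2)) is [[-12, 18, 12, -12, 18, 12, -6, 9, 6], [-8, 12, 8, -8, 12, 8, 2, 9, 4]].
There the 2×2 minor on rows i ∈ {0, 1}, columns (j,k) ∈ {(0,0), (2,0)} is det [[-12, -6], [-8, 2]] = -72 ≠ 0, so this unfolding has rank ≥ 2; CP rank is at least every unfolding rank, so rank(T) ≥ 2.
In particular rank(T) ≥ 2 > 1, so T is not rank-1.

No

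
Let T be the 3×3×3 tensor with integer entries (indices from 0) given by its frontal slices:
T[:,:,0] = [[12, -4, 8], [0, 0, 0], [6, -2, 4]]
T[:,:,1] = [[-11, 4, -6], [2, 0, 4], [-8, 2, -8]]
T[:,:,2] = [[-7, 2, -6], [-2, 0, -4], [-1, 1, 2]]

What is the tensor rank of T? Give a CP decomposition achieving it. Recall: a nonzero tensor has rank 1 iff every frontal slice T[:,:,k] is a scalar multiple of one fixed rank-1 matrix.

Lower bound: in the mode-1 unfolding of T (rows indexed by i, columns by (j,k)) the 2×2 minor on rows i ∈ {0, 1}, columns (j,k) ∈ {(0,0), (0,1)} is det [[12, -11], [0, 2]] = 24 ≠ 0, so that unfolding has rank ≥ 2 and hence rank(T) ≥ 2 (CP rank is at least every unfolding rank, though it can be larger).
Upper bound: with S_k = T[:,:,k], the two rank-1 terms a₁b₁ᵀ, a₂b₂ᵀ are the rank-1 members of the pencil x·S₀ + y·S₁.
The 2×2 minor of x·S₀ + y·S₁ on rows {0,1}, columns {0,1} is 8·xy − 8·y² = 8·(x − y)(y), vanishing at (x:y) = (1:1) and (1:0).
M₁ = S₀ + S₁ = [[1, 0, 2], [2, 0, 4], [-2, 0, -4]] = (1, 2, -2)(1, 0, 2)ᵀ and M₂ = S₀ = [[12, -4, 8], [0, 0, 0], [6, -2, 4]] = 2·(2, 0, 1)(3, -1, 2)ᵀ, so take a₁ = (1, 2, -2), b₁ = (1, 0, 2), a₂ = (2, 0, 1), b₂ = (3, -1, 2).
Each slice is an integer combination of E₁ = a₁b₁ᵀ and E₂ = a₂b₂ᵀ: S₀ = 2·E₂, S₁ = E₁ − 2·E₂, S₂ = −E₁ − E₂; reading off coefficients, c₁ = (0, 1, -1) and c₂ = (2, -2, -1).
Hence T = (1, 2, -2) ⊗ (1, 0, 2) ⊗ (0, 1, -1) + (2, 0, 1) ⊗ (3, -1, 2) ⊗ (2, -2, -1), so rank(T) ≤ 2.
These bounds meet, so rank(T) = 2.

rank(T) = 2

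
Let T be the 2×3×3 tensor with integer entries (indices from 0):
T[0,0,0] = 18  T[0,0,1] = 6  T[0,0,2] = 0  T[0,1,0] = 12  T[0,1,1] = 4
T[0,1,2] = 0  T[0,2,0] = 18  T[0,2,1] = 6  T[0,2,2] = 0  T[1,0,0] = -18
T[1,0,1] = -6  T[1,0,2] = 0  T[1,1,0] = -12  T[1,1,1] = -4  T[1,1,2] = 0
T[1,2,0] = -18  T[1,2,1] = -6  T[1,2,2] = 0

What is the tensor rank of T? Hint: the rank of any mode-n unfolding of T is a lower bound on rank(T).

1

Lower bound: T ≠ 0 (e.g. T[0,0,0] = 18), so rank(T) ≥ 1.
Upper bound: the mode-1 fibre T[:,0,0] = [18, -18] gives a = (1, -1) (primitive direction); the mode-2 fibre T[0,:,0] = [18, 12, 18] gives b = (3, 2, 3); then c[k] = T[0,0,k] / (a[0]·b[0]) = [18, 6, 0] / 3 = (6, 2, 0).
Expanding (1, -1) ⊗ (3, 2, 3) ⊗ (6, 2, 0) reproduces all 18 entries of T, so T = (1, -1) ⊗ (3, 2, 3) ⊗ (6, 2, 0) and rank(T) ≤ 1.
These bounds meet, so rank(T) = 1.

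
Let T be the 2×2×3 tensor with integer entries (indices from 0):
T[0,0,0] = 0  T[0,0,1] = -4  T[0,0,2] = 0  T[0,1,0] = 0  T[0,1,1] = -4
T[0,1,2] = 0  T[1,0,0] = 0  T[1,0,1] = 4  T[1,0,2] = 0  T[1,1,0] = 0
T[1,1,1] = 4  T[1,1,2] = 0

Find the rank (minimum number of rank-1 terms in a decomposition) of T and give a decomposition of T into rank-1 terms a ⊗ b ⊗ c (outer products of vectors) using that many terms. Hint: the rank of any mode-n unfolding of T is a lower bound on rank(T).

rank(T) = 1

Lower bound: T ≠ 0 (e.g. T[0,0,1] = -4), so rank(T) ≥ 1.
Upper bound: if T = a ⊗ b ⊗ c then every fibre of T is a multiple of the corresponding factor, so read the factors off the fibres through the nonzero entry T[0,0,1] = -4.
The mode-1 fibre T[:,0,1] = [-4, 4] gives a = [1, -1] (primitive direction); the mode-2 fibre T[0,:,1] = [-4, -4] gives b = [1, 1]; then c[k] = T[0,0,k] / (a[0]·b[0]) = [0, -4, 0] / 1 = [0, -4, 0].
Expanding [1, -1] ⊗ [1, 1] ⊗ [0, -4, 0] reproduces all 12 entries of T, so T = [1, -1] ⊗ [1, 1] ⊗ [0, -4, 0] and rank(T) ≤ 1.
These bounds meet, so rank(T) = 1.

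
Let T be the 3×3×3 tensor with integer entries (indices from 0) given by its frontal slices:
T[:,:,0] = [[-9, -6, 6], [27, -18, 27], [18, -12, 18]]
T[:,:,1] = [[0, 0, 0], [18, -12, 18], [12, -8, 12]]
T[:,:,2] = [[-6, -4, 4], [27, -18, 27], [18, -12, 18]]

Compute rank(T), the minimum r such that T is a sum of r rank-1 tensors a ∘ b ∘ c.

2

Lower bound: the mode-3 unfolding of T (rows indexed by k, columns by (i,j) = (0,0), (0,1), (0,2), (1,0), (1,1), (1,2), (2,0), (2,1), (2,2)) is [[-9, -6, 6, 27, -18, 27, 18, -12, 18], [0, 0, 0, 18, -12, 18, 12, -8, 12], [-6, -4, 4, 27, -18, 27, 18, -12, 18]].
There the 2×2 minor on rows k ∈ {0, 1}, columns (i,j) ∈ {(0,0), (1,0)} is det [[-9, 27], [0, 18]] = -162 ≠ 0, so this unfolding has rank ≥ 2; CP rank is at least every unfolding rank, so rank(T) ≥ 2. (Unfolding ranks only ever bound the CP rank from below — rank(T) can be strictly larger than all of them — so the matching upper bound has to come from an explicit 2-term decomposition.)
Upper bound — finding two terms. Write S_k = T[:,:,k] for the frontal slices: S₀ = [[-9, -6, 6], [27, -18, 27], [18, -12, 18]], S₁ = [[0, 0, 0], [18, -12, 18], [12, -8, 12]], S₂ = [[-6, -4, 4], [27, -18, 27], [18, -12, 18]].
If T = a₁ ∘ b₁ ∘ c₁ + a₂ ∘ b₂ ∘ c₂ then each S_k = c₁[k]·a₁b₁ᵀ + c₂[k]·a₂b₂ᵀ. S₀ and S₁ are linearly independent, so a₁b₁ᵀ and a₂b₂ᵀ must span the same plane of matrices: they are the rank-1 matrices of the form x·S₀ + y·S₁.
The 2×2 minor of x·S₀ + y·S₁ on rows {0,1}, columns {0,1} is 324·x² + 216·xy = 108·(3·x + 2·y)(x), vanishing at (x:y) = (2:-3) and (0:1).
M₁ = 2·S₀ − 3·S₁ = [[-18, -12, 12], [0, 0, 0], [0, 0, 0]] = (-6)·[1, 0, 0][3, 2, -2]ᵀ and M₂ = S₁ = [[0, 0, 0], [18, -12, 18], [12, -8, 12]] = 2·[0, 3, 2][3, -2, 3]ᵀ, so take a₁ = [1, 0, 0], b₁ = [3, 2, -2], a₂ = [0, 3, 2], b₂ = [3, -2, 3].
Each slice is an integer combination of E₁ = a₁b₁ᵀ and E₂ = a₂b₂ᵀ: S₀ = −3·E₁ + 3·E₂, S₁ = 2·E₂, S₂ = −2·E₁ + 3·E₂; reading off coefficients, c₁ = [-3, 0, -2] and c₂ = [3, 2, 3].
Hence T = [1, 0, 0] ∘ [3, 2, -2] ∘ [-3, 0, -2] + [0, 3, 2] ∘ [3, -2, 3] ∘ [3, 2, 3], so rank(T) ≤ 2.
These bounds meet, so rank(T) = 2.
Check entry T[1,1,2] = -18: (0)·(2)·(-2) + (3)·(-2)·(3) = -18.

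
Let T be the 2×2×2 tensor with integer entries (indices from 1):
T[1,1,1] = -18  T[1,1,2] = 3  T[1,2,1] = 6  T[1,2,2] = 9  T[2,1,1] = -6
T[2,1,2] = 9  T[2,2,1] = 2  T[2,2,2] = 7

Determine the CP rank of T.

Lower bound: in the mode-3 unfolding of T (rows indexed by k, columns by (i,j)) the 2×2 minor on rows k ∈ {1, 2}, columns (i,j) ∈ {(1,1), (1,2)} is det [[-18, 6], [3, 9]] = -180 ≠ 0, so that unfolding has rank ≥ 2 and hence rank(T) ≥ 2 (CP rank is at least every unfolding rank, though it can be larger).
Upper bound: with S_k = T[:,:,k], the two rank-1 terms a₁b₁ᵀ, a₂b₂ᵀ are the rank-1 members of the pencil x·S₁ + y·S₂.
det(x·S₁ + y·S₂) is −120·xy − 60·y² = (-60)·(y)(2·x + y), vanishing at (x:y) = (1:0) and (1:-2).
M₁ = S₁ = [[-18, 6], [-6, 2]] = (-2)·[3, 1][3, -1]ᵀ and M₂ = S₁ − 2·S₂ = [[-24, -12], [-24, -12]] = (-12)·[1, 1][2, 1]ᵀ, so take a₁ = [3, 1], b₁ = [3, -1], a₂ = [1, 1], b₂ = [2, 1].
Each slice is an integer combination of E₁ = a₁b₁ᵀ and E₂ = a₂b₂ᵀ: S₁ = −2·E₁, S₂ = −E₁ + 6·E₂; reading off coefficients, c₁ = [-2, -1] and c₂ = [0, 6].
Hence T = [3, 1] ⊗ [3, -1] ⊗ [-2, -1] + [1, 1] ⊗ [2, 1] ⊗ [0, 6], so rank(T) ≤ 2.
These bounds meet, so rank(T) = 2.

2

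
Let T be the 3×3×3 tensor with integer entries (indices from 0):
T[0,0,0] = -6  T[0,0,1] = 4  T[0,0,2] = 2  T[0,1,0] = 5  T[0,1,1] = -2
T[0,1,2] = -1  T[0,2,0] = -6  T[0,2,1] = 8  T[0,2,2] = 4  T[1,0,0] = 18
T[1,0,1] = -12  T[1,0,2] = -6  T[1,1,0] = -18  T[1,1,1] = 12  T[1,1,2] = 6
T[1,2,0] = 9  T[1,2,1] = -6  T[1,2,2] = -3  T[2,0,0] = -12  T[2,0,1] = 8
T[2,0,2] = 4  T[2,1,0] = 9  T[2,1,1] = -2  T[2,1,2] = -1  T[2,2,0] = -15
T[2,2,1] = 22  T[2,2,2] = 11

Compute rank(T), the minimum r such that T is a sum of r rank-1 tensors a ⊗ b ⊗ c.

Lower bound: the mode-3 unfolding of T (rows indexed by k, columns by (i,j) = (0,0), (0,1), (0,2), (1,0), (1,1), (1,2), (2,0), (2,1), (2,2)) is [[-6, 5, -6, 18, -18, 9, -12, 9, -15], [4, -2, 8, -12, 12, -6, 8, -2, 22], [2, -1, 4, -6, 6, -3, 4, -1, 11]].
There the 2×2 minor on rows k ∈ {0, 1}, columns (i,j) ∈ {(0,0), (0,1)} is det [[-6, 5], [4, -2]] = -8 ≠ 0, so this unfolding has rank ≥ 2; CP rank is at least every unfolding rank, so rank(T) ≥ 2. (This is only a lower bound: in general the CP rank may exceed every unfolding rank, so we still need to exhibit 2 rank-1 terms summing to T.)
Upper bound — finding two terms. Write S_k = T[:,:,k] for the frontal slices: S₀ = [[-6, 5, -6], [18, -18, 9], [-12, 9, -15]], S₁ = [[4, -2, 8], [-12, 12, -6], [8, -2, 22]], S₂ = [[2, -1, 4], [-6, 6, -3], [4, -1, 11]].
If T = a₁ ⊗ b₁ ⊗ c₁ + a₂ ⊗ b₂ ⊗ c₂ then each S_k = c₁[k]·a₁b₁ᵀ + c₂[k]·a₂b₂ᵀ. S₀ and S₁ are linearly independent, so a₁b₁ᵀ and a₂b₂ᵀ must span the same plane of matrices: they are the rank-1 matrices of the form x·S₀ + y·S₁.
The 2×2 minor of x·S₀ + y·S₁ on rows {0,1}, columns {0,1} is 18·x² − 48·xy + 24·y² = 6·(3·x − 2·y)(x − 2·y), vanishing at (x:y) = (2:3) and (2:1).
M₁ = 2·S₀ + 3·S₁ = [[0, 4, 12], [0, 0, 0], [0, 12, 36]] = 4·[1, 0, 3][0, 1, 3]ᵀ and M₂ = 2·S₀ + S₁ = [[-8, 8, -4], [24, -24, 12], [-16, 16, -8]] = (-4)·[1, -3, 2][2, -2, 1]ᵀ, so take a₁ = [1, 0, 3], b₁ = [0, 1, 3], a₂ = [1, -3, 2], b₂ = [2, -2, 1].
Each slice is an integer combination of E₁ = a₁b₁ᵀ and E₂ = a₂b₂ᵀ: S₀ = −E₁ − 3·E₂, S₁ = 2·E₁ + 2·E₂, S₂ = E₁ + E₂; reading off coefficients, c₁ = [-1, 2, 1] and c₂ = [-3, 2, 1].
Hence T = [1, 0, 3] ⊗ [0, 1, 3] ⊗ [-1, 2, 1] + [1, -3, 2] ⊗ [2, -2, 1] ⊗ [-3, 2, 1], so rank(T) ≤ 2.
These bounds meet, so rank(T) = 2.

2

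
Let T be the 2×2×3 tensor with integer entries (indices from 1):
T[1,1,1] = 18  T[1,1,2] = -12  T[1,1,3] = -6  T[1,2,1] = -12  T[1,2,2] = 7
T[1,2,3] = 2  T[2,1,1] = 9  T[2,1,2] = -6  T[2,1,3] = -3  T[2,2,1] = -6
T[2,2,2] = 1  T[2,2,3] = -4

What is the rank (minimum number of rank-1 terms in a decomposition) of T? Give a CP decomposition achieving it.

Lower bound: in the mode-1 unfolding of T (rows indexed by i, columns by (j,k)) the 2×2 minor on rows i ∈ {1, 2}, columns (j,k) ∈ {(1,1), (2,2)} is det [[18, 7], [9, 1]] = -45 ≠ 0, so that unfolding has rank ≥ 2 and hence rank(T) ≥ 2 (CP rank is at least every unfolding rank, though it can be larger).
Upper bound: with S_k = T[:,:,k], the two rank-1 terms a₁b₁ᵀ, a₂b₂ᵀ are the rank-1 members of the pencil x·S₁ + y·S₂.
det(x·S₁ + y·S₂) is −45·xy + 30·y² = (-15)·(3·x − 2·y)(y), vanishing at (x:y) = (2:3) and (1:0).
M₁ = 2·S₁ + 3·S₂ = [[0, -3], [0, -9]] = (-3)·[1, 3][0, 1]ᵀ and M₂ = S₁ = [[18, -12], [9, -6]] = 3·[2, 1][3, -2]ᵀ, so take a₁ = [1, 3], b₁ = [0, 1], a₂ = [2, 1], b₂ = [3, -2].
Each slice is an integer combination of E₁ = a₁b₁ᵀ and E₂ = a₂b₂ᵀ: S₁ = 3·E₂, S₂ = −E₁ − 2·E₂, S₃ = −2·E₁ − E₂; reading off coefficients, c₁ = [0, -1, -2] and c₂ = [3, -2, -1].
Hence T = [1, 3] (x) [0, 1] (x) [0, -1, -2] + [2, 1] (x) [3, -2] (x) [3, -2, -1], so rank(T) ≤ 2.
These bounds meet, so rank(T) = 2.

rank(T) = 2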